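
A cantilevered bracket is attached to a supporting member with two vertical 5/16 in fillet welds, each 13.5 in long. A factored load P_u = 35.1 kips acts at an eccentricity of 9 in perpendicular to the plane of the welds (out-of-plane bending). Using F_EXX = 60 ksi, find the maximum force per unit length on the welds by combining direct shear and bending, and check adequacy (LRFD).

f_max ≈ 5.36 kip/in; adequate

L_w = 2 × 13.5 = 27 in; section modulus (unit throat) S = 2 × L²/6 = 60.75 in².
Direct shear f_v = P/L_w = 35.1/27 = 1.3 kip/in.
Moment M = P × e = 35.1 × 9 = 315.9 kip·in; bending f_b = M/S = 5.2 kip/in.
f_max = √(f_v² + f_b²) = √(1.3² + 5.2²) = 5.36 kip/in.
φr_n = 0.75 × 0.6 × 60 × (0.707 × 0.3125) = 5.965 kip/in → adequate.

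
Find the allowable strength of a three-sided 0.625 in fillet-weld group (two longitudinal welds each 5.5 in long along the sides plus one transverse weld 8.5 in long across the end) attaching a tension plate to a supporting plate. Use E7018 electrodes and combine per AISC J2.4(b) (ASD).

R_n/Ω ≈ 205 kip

E70XX → F_EXX = 70 ksi.
t_e = 0.707 × 0.625 = 0.4419 in.
R_nwl = 0.6 × 70 × 0.4419 × 11 = 204.1 kip (longitudinal, 2 welds).
R_nwt = 0.6 × 70 × 0.4419 × 8.5 = 157.7 kip (transverse, base value).
(i) R_nwl + R_nwt = 361.9 kip; (ii) 0.85 R_nwl + 1.5 R_nwt = 410.1 kip.
R_n = max = 410.1 kip [governs: (ii)]; R_n/Ω = 205.1 kip.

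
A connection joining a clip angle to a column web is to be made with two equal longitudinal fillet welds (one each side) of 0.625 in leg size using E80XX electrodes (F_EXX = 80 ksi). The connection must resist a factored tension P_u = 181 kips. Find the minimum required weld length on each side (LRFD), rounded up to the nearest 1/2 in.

L = 6 in on each side

Throat t_e = 0.707 × 0.625 = 0.4419 in.
φr_n = 0.75 × 0.6 × 80 × 0.4419 = 15.91 kips/in.
L_req = P_u / φr_n = 181 / 15.91 = 11.38 in total.
Per side: 11.38 / 2 = 5.689 in.
Round up → use L = 6 in on each side.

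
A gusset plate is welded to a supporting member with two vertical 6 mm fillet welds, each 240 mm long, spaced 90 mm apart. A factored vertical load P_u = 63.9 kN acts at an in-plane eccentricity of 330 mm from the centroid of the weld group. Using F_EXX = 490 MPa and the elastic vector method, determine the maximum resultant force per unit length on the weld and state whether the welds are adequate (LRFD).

Total weld length L_w = 480 mm. Treat welds as unit-width lines.
Polar moment about centroid: J = 2[d³/12 + d(b/2)²] = 2[240³/12 + 240×45²] = 3276000 mm³.
Direct shear f_v = P/L_w = 63.9×10³ / 480 = 133.1 N/mm (vertical).
Torsion M = P·e = 63.9×10³ × 330 = 21087000 N·mm.
Critical point at (x, y) = (45, 120) from centroid. f_tx = M·y/J = 772.4 N/mm; f_ty = M·x/J = 289.7 N/mm.
Resultant f_max = √[f_tx² + (f_v + f_ty)²] = √[772.4² + (133.1 + 289.7)²] = 880.6 N/mm.
Capacity per unit length: φr_n = 0.75 × 0.6 × 490 × (0.707 × 6) = 935.4 N/mm.
880.6 ≤ 935.4 → adequate.

f_max ≈ 881 N/mm; adequate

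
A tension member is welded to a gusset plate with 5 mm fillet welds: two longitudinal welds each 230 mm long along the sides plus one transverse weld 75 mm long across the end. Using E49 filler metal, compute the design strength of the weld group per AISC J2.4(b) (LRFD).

φR_n ≈ 417 kN

E49XX → F_EXX = 490 MPa.
t_e = 0.707 × 5 = 3.535 mm.
R_nwl = 0.6 × 490 × 3.535 × 460 × 10⁻³ = 478.1 kN (longitudinal, 2 welds).
R_nwt = 0.6 × 490 × 3.535 × 75 × 10⁻³ = 77.95 kN (transverse, base value).
(i) R_nwl + R_nwt = 556 kN; (ii) 0.85 R_nwl + 1.5 R_nwt = 523.3 kN.
R_n = max = 556 kN [governs: (i)]; φR_n = 417 kN.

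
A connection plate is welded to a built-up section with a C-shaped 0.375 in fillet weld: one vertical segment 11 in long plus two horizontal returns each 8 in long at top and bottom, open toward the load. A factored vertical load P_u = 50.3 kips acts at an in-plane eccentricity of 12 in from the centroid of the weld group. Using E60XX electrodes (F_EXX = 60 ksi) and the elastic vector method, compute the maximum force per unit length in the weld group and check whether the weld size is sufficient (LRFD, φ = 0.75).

f_max ≈ 7.5 kip/in; NOT adequate

Total weld length L_w = 27 in. Treat welds as unit-width lines.
Centroid: x̄ = 2×8×4 / 27 = 2.37 in from the vertical weld.
Polar moment about centroid: J = I_x + I_y = [11³/12 + 2×8×5.5²] + [11×2.37² + 2(8³/12 + 8×1.63²)] = 784.5 in³.
Direct shear f_v = P/L_w = 50.3 / 27 = 1.863 kip/in (vertical).
Torsion M = P·e = 50.3 × 12 = 603.6 kip·in.
Critical point at (x, y) = (5.63, 5.5) from centroid. f_tx = M·y/J = 4.231 kip/in; f_ty = M·x/J = 4.331 kip/in.
Resultant f_max = √[f_tx² + (f_v + f_ty)²] = √[4.231² + (1.863 + 4.331)²] = 7.502 kip/in.
Capacity per unit length: φr_n = 0.75 × 0.6 × 60 × (0.707 × 0.375) = 7.158 kip/in.
7.502 > 7.158 → NOT adequate.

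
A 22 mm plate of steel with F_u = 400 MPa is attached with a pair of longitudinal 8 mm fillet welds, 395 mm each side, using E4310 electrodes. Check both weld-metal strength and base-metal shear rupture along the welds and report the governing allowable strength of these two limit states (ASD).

E43XX → F_EXX = 430 MPa.
t_e = 0.707 × 8 = 5.656 mm; L = 790 mm.
Weld metal: R_n/Ω = (1/2.0) × 0.6 × 430 × 5.656 × 790 × 10⁻³ = 576.4 kN.
Base metal (shear rupture): R_n/Ω = (1/2.0) × 0.6 × 400 × 22 × 790 × 10⁻³ = 2086 kN.
Governing: weld metal.

R_n/Ω ≈ 576 kN (weld metal governs)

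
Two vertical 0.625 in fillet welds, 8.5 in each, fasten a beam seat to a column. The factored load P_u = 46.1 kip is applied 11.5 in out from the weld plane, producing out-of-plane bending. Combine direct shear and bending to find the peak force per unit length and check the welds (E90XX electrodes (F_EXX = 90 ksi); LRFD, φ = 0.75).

L_w = 2 × 8.5 = 17 in; section modulus (unit throat) S = 2 × L²/6 = 24.08 in².
Direct shear f_v = P/L_w = 46.1/17 = 2.712 kip/in.
Moment M = P × e = 46.1 × 11.5 = 530.15 kip·in; bending f_b = M/S = 22.01 kip/in.
f_max = √(f_v² + f_b²) = √(2.712² + 22.01²) = 22.18 kip/in.
φr_n = 0.75 × 0.6 × 90 × (0.707 × 0.625) = 17.9 kip/in → NOT adequate.

f_max ≈ 22.2 kip/in; NOT adequate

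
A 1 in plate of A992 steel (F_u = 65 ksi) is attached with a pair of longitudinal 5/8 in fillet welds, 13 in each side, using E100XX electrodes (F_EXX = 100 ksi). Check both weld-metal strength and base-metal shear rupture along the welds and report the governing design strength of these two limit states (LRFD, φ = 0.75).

φR_n ≈ 517 kip (weld metal governs)

t_e = 0.707 × 0.625 = 0.4419 in; L = 26 in.
Weld metal: φR_n = 0.75 × 0.6 × 100 × 0.4419 × 26 = 517 kip.
Base metal (shear rupture): φR_n = 0.75 × 0.6 × 65 × 1 × 26 = 760.5 kip.
Governing: weld metal.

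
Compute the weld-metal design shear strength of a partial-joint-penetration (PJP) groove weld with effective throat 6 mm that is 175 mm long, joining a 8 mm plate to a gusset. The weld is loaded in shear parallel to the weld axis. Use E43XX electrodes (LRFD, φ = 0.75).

E43XX → F_EXX = 430 MPa.
Effective throat (given) t_e = 6 mm.
A_we = 6 × 175 = 1050 mm².
F_nw = 0.6 F_EXX = 258 MPa.
φR_n = 0.75 × 258 × 1050 × 10⁻³ = 203.2 kN.

φR_n ≈ 203 kN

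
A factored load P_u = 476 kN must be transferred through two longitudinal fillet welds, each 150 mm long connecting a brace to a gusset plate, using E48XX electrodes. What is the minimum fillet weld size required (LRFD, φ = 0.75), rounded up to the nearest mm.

w = 11 mm

E48XX → F_EXX = 480 MPa.
Total weld length L = 300 mm.
Required throat t_e = P_u / (φ × 0.6 F_EXX × L) = 476 / (0.75 × 0.6 × 480 × 300 × 10⁻³) = 7.346 mm.
Required leg w = t_e / 0.707 = 10.39 mm → use 11 mm.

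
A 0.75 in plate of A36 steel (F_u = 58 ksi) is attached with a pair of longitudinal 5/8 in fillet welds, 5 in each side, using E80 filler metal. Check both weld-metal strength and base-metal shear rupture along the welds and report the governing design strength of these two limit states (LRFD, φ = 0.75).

E80XX → F_EXX = 80 ksi.
t_e = 0.707 × 0.625 = 0.4419 in; L = 10 in.
Weld metal: φR_n = 0.75 × 0.6 × 80 × 0.4419 × 10 = 159.1 kips.
Base metal (shear rupture): φR_n = 0.75 × 0.6 × 58 × 0.75 × 10 = 195.8 kips.
Governing: weld metal.

φR_n ≈ 159 kips (weld metal governs)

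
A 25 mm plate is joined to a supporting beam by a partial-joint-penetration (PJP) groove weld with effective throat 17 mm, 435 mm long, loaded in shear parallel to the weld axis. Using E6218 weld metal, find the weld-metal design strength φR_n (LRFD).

φR_n ≈ 2060 kN

E62XX → F_EXX = 620 MPa.
Effective throat (given) t_e = 17 mm.
A_we = 17 × 435 = 7395 mm².
F_nw = 0.6 F_EXX = 372 MPa.
φR_n = 0.75 × 372 × 7395 × 10⁻³ = 2063 kN.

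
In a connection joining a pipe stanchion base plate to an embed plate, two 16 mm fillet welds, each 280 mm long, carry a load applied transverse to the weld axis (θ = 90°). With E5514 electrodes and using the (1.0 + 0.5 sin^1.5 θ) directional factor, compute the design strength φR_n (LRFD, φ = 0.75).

E55XX → F_EXX = 550 MPa.
t_e = 0.707 × 16 = 11.31 mm; A_we = 11.31 × 560 = 6335 mm².
Directional factor: 1.0 + 0.5 sin^1.5(90°) = 1.5.
F_nw = 0.6 × 550 × 1.5 = 495 MPa.
φR_n = 0.75 × 495 × 6335 × 10⁻³ = 2352 kN.

φR_n ≈ 2350 kN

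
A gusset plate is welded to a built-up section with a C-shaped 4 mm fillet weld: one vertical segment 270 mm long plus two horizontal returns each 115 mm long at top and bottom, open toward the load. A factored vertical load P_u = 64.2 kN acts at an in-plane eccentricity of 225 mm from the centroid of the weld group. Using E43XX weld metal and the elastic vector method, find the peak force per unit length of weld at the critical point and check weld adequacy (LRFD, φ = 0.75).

E43XX → F_EXX = 430 MPa.
Total weld length L_w = 500 mm. Treat welds as unit-width lines.
Centroid: x̄ = 2×115×57.5 / 500 = 26.45 mm from the vertical weld.
Polar moment about centroid: J = I_x + I_y = [270³/12 + 2×115×135²] + [270×26.45² + 2(115³/12 + 115×31.05²)] = 6496000 mm³.
Direct shear f_v = P/L_w = 64.2×10³ / 500 = 128.4 N/mm (vertical).
Torsion M = P·e = 64.2×10³ × 225 = 14445000 N·mm.
Critical point at (x, y) = (88.55, 135) from centroid. f_tx = M·y/J = 300.2 N/mm; f_ty = M·x/J = 196.9 N/mm.
Resultant f_max = √[f_tx² + (f_v + f_ty)²] = √[300.2² + (128.4 + 196.9)²] = 442.6 N/mm.
Capacity per unit length: φr_n = 0.75 × 0.6 × 430 × (0.707 × 4) = 547.2 N/mm.
442.6 ≤ 547.2 → adequate.

f_max ≈ 443 N/mm; adequate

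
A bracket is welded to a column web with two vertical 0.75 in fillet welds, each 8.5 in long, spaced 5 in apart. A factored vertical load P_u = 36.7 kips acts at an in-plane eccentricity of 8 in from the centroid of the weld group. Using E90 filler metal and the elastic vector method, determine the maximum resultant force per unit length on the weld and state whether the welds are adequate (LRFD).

E90XX → F_EXX = 90 ksi.
Total weld length L_w = 17 in. Treat welds as unit-width lines.
Polar moment about centroid: J = 2[d³/12 + d(b/2)²] = 2[8.5³/12 + 8.5×2.5²] = 208.6 in³.
Direct shear f_v = P/L_w = 36.7 / 17 = 2.159 kip/in (vertical).
Torsion M = P·e = 36.7 × 8 = 293.6 kip·in.
Critical point at (x, y) = (2.5, 4.25) from centroid. f_tx = M·y/J = 5.982 kip/in; f_ty = M·x/J = 3.519 kip/in.
Resultant f_max = √[f_tx² + (f_v + f_ty)²] = √[5.982² + (2.159 + 3.519)²] = 8.247 kip/in.
Capacity per unit length: φr_n = 0.75 × 0.6 × 90 × (0.707 × 0.75) = 21.48 kip/in.
8.247 ≤ 21.48 → adequate.

f_max ≈ 8.25 kip/in; adequate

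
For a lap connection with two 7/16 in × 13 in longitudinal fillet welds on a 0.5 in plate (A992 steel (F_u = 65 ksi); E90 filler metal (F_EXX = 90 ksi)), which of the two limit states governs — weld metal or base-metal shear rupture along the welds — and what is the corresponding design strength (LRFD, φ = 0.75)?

φR_n ≈ 326 kips (weld metal governs)

t_e = 0.707 × 0.4375 = 0.3093 in; L = 26 in.
Weld metal: φR_n = 0.75 × 0.6 × 90 × 0.3093 × 26 = 325.7 kips.
Base metal (shear rupture): φR_n = 0.75 × 0.6 × 65 × 0.5 × 26 = 380.2 kips.
Governing: weld metal.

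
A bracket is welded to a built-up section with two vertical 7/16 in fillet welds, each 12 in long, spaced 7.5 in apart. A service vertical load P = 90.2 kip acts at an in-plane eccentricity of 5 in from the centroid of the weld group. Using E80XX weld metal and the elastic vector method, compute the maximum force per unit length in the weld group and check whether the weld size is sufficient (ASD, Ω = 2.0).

E80XX → F_EXX = 80 ksi.
Total weld length L_w = 24 in. Treat welds as unit-width lines.
Polar moment about centroid: J = 2[d³/12 + d(b/2)²] = 2[12³/12 + 12×3.75²] = 625.5 in³.
Direct shear f_v = P/L_w = 90.2 / 24 = 3.758 kip/in (vertical).
Torsion M = P·e = 90.2 × 5 = 451 kip·in.
Critical point at (x, y) = (3.75, 6) from centroid. f_tx = M·y/J = 4.326 kip/in; f_ty = M·x/J = 2.704 kip/in.
Resultant f_max = √[f_tx² + (f_v + f_ty)²] = √[4.326² + (3.758 + 2.704)²] = 7.777 kip/in.
Capacity per unit length: r_n/Ω = (1/2.0) × 0.6 × 80 × (0.707 × 0.4375) = 7.423 kip/in.
7.777 > 7.423 → NOT adequate.

f_max ≈ 7.78 kip/in; NOT adequate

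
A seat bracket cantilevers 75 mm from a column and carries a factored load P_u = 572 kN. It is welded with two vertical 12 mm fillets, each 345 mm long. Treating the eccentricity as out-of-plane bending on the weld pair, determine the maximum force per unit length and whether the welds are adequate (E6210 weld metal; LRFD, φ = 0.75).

E62XX → F_EXX = 620 MPa.
L_w = 2 × 345 = 690 mm; section modulus (unit throat) S = 2 × L²/6 = 39680 mm².
Direct shear f_v = P/L_w = 572×10³/690 = 829 N/mm.
Moment M = P × e = 572×10³ × 75 = 42900000 N·mm; bending f_b = M/S = 1081 N/mm.
f_max = √(f_v² + f_b²) = √(829² + 1081²) = 1362 N/mm.
φr_n = 0.75 × 0.6 × 620 × (0.707 × 12) = 2367 N/mm → adequate.

f_max ≈ 1360 N/mm; adequate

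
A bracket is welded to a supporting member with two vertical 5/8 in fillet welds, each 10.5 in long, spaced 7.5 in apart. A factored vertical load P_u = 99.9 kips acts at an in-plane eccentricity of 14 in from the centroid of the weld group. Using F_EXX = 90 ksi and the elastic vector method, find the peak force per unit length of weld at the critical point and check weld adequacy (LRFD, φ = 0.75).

Total weld length L_w = 21 in. Treat welds as unit-width lines.
Polar moment about centroid: J = 2[d³/12 + d(b/2)²] = 2[10.5³/12 + 10.5×3.75²] = 488.2 in³.
Direct shear f_v = P/L_w = 99.9 / 21 = 4.757 kip/in (vertical).
Torsion M = P·e = 99.9 × 14 = 1398.6 kip·in.
Critical point at (x, y) = (3.75, 5.25) from centroid. f_tx = M·y/J = 15.04 kip/in; f_ty = M·x/J = 10.74 kip/in.
Resultant f_max = √[f_tx² + (f_v + f_ty)²] = √[15.04² + (4.757 + 10.74)²] = 21.6 kip/in.
Capacity per unit length: φr_n = 0.75 × 0.6 × 90 × (0.707 × 0.625) = 17.9 kip/in.
21.6 > 17.9 → NOT adequate.

f_max ≈ 21.6 kip/in; NOT adequate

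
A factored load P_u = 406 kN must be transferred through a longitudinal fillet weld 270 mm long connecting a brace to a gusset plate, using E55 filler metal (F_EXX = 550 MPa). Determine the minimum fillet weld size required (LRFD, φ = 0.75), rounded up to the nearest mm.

Total weld length L = 270 mm.
Required throat t_e = P_u / (φ × 0.6 F_EXX × L) = 406 / (0.75 × 0.6 × 550 × 270 × 10⁻³) = 6.076 mm.
Required leg w = t_e / 0.707 = 8.593 mm → use 9 mm.

w = 9 mm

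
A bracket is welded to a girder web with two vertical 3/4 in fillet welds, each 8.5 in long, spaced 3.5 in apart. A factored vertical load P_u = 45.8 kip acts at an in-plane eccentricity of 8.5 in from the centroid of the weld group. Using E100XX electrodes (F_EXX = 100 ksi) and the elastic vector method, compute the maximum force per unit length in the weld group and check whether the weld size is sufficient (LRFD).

Total weld length L_w = 17 in. Treat welds as unit-width lines.
Polar moment about centroid: J = 2[d³/12 + d(b/2)²] = 2[8.5³/12 + 8.5×1.75²] = 154.4 in³.
Direct shear f_v = P/L_w = 45.8 / 17 = 2.694 kip/in (vertical).
Torsion M = P·e = 45.8 × 8.5 = 389.3 kip·in.
Critical point at (x, y) = (1.75, 4.25) from centroid. f_tx = M·y/J = 10.71 kip/in; f_ty = M·x/J = 4.412 kip/in.
Resultant f_max = √[f_tx² + (f_v + f_ty)²] = √[10.71² + (2.694 + 4.412)²] = 12.86 kip/in.
Capacity per unit length: φr_n = 0.75 × 0.6 × 100 × (0.707 × 0.75) = 23.86 kip/in.
12.86 ≤ 23.86 → adequate.

f_max ≈ 12.9 kip/in; adequate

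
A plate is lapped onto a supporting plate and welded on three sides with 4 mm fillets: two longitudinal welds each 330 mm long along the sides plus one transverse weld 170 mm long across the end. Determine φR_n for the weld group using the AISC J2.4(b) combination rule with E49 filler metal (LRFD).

φR_n ≈ 518 kN

E49XX → F_EXX = 490 MPa.
t_e = 0.707 × 4 = 2.828 mm.
R_nwl = 0.6 × 490 × 2.828 × 660 × 10⁻³ = 548.7 kN (longitudinal, 2 welds).
R_nwt = 0.6 × 490 × 2.828 × 170 × 10⁻³ = 141.3 kN (transverse, base value).
(i) R_nwl + R_nwt = 690.1 kN; (ii) 0.85 R_nwl + 1.5 R_nwt = 678.4 kN.
R_n = max = 690.1 kN [governs: (i)]; φR_n = 517.6 kN.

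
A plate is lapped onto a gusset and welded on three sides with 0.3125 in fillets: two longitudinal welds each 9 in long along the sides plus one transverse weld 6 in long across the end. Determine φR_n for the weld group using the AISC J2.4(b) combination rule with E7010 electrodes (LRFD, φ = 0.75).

E70XX → F_EXX = 70 ksi.
t_e = 0.707 × 0.3125 = 0.2209 in.
R_nwl = 0.6 × 70 × 0.2209 × 18 = 167 kip (longitudinal, 2 welds).
R_nwt = 0.6 × 70 × 0.2209 × 6 = 55.68 kip (transverse, base value).
(i) R_nwl + R_nwt = 222.7 kip; (ii) 0.85 R_nwl + 1.5 R_nwt = 225.5 kip.
R_n = max = 225.5 kip [governs: (ii)]; φR_n = 169.1 kip.

φR_n ≈ 169 kip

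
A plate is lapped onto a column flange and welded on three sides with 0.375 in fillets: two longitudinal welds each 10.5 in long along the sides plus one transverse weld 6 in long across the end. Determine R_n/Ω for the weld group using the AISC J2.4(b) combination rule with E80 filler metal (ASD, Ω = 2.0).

R_n/Ω ≈ 172 kips

E80XX → F_EXX = 80 ksi.
t_e = 0.707 × 0.375 = 0.2651 in.
R_nwl = 0.6 × 80 × 0.2651 × 21 = 267.2 kips (longitudinal, 2 welds).
R_nwt = 0.6 × 80 × 0.2651 × 6 = 76.36 kips (transverse, base value).
(i) R_nwl + R_nwt = 343.6 kips; (ii) 0.85 R_nwl + 1.5 R_nwt = 341.7 kips.
R_n = max = 343.6 kips [governs: (i)]; R_n/Ω = 171.8 kips.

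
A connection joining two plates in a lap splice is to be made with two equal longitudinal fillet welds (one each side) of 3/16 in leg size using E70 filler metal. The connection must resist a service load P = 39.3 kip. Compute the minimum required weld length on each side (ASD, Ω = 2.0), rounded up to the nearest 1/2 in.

L = 7.5 in on each side

E70XX → F_EXX = 70 ksi.
Throat t_e = 0.707 × 0.1875 = 0.1326 in.
r_n/Ω = (0.6 × 70 × 0.1326) / 2.0 = 2.784 kip/in.
L_req = P / (r_n/Ω) = 39.3 / 2.784 = 14.12 in total.
Per side: 14.12 / 2 = 7.059 in.
Round up → use L = 7.5 in on each side.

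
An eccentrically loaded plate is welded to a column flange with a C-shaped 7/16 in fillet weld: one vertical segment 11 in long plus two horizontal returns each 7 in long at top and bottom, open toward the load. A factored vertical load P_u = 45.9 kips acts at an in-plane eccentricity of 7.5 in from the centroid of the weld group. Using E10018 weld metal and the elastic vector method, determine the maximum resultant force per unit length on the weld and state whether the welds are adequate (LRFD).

f_max ≈ 5.27 kip/in; adequate

E100XX → F_EXX = 100 ksi.
Total weld length L_w = 25 in. Treat welds as unit-width lines.
Centroid: x̄ = 2×7×3.5 / 25 = 1.96 in from the vertical weld.
Polar moment about centroid: J = I_x + I_y = [11³/12 + 2×7×5.5²] + [11×1.96² + 2(7³/12 + 7×1.54²)] = 667 in³.
Direct shear f_v = P/L_w = 45.9 / 25 = 1.836 kip/in (vertical).
Torsion M = P·e = 45.9 × 7.5 = 344.25 kip·in.
Critical point at (x, y) = (5.04, 5.5) from centroid. f_tx = M·y/J = 2.838 kip/in; f_ty = M·x/J = 2.601 kip/in.
Resultant f_max = √[f_tx² + (f_v + f_ty)²] = √[2.838² + (1.836 + 2.601)²] = 5.267 kip/in.
Capacity per unit length: φr_n = 0.75 × 0.6 × 100 × (0.707 × 0.4375) = 13.92 kip/in.
5.267 ≤ 13.92 → adequate.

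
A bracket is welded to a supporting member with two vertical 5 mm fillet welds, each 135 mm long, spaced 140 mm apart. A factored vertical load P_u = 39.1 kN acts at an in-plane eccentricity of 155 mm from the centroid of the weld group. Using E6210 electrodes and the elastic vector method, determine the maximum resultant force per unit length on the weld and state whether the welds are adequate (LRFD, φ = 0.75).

E62XX → F_EXX = 620 MPa.
Total weld length L_w = 270 mm. Treat welds as unit-width lines.
Polar moment about centroid: J = 2[d³/12 + d(b/2)²] = 2[135³/12 + 135×70²] = 1733000 mm³.
Direct shear f_v = P/L_w = 39.1×10³ / 270 = 144.8 N/mm (vertical).
Torsion M = P·e = 39.1×10³ × 155 = 6060500 N·mm.
Critical point at (x, y) = (70, 67.5) from centroid. f_tx = M·y/J = 236 N/mm; f_ty = M·x/J = 244.8 N/mm.
Resultant f_max = √[f_tx² + (f_v + f_ty)²] = √[236² + (144.8 + 244.8)²] = 455.5 N/mm.
Capacity per unit length: φr_n = 0.75 × 0.6 × 620 × (0.707 × 5) = 986.3 N/mm.
455.5 ≤ 986.3 → adequate.

f_max ≈ 456 N/mm; adequate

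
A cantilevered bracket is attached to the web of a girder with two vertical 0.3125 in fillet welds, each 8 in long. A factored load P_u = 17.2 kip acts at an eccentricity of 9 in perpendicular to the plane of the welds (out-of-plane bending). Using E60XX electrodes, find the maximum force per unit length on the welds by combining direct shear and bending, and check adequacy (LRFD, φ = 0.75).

f_max ≈ 7.34 kip/in; NOT adequate

E60XX → F_EXX = 60 ksi.
L_w = 2 × 8 = 16 in; section modulus (unit throat) S = 2 × L²/6 = 21.33 in².
Direct shear f_v = P/L_w = 17.2/16 = 1.075 kip/in.
Moment M = P × e = 17.2 × 9 = 154.8 kip·in; bending f_b = M/S = 7.256 kip/in.
f_max = √(f_v² + f_b²) = √(1.075² + 7.256²) = 7.335 kip/in.
φr_n = 0.75 × 0.6 × 60 × (0.707 × 0.3125) = 5.965 kip/in → NOT adequate.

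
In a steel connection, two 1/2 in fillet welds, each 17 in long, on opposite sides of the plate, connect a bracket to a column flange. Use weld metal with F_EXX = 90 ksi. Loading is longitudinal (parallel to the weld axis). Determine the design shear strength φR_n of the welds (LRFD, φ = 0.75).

φR_n ≈ 487 kip

Effective throat t_e = 0.707 × 0.5 = 0.3535 in.
Total length L = 34 in; A_we = 0.3535 × 34 = 12.02 in².
F_nw = 0.6 F_EXX = 0.6 × 90 = 54 ksi.
φR_n = 0.75 × 54 × 12.02 = 486.8 kip.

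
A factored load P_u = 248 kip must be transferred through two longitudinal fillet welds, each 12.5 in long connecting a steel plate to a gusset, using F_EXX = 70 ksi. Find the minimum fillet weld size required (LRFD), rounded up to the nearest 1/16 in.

w = 1/2 in

Total weld length L = 25 in.
Required throat t_e = P_u / (φ × 0.6 F_EXX × L) = 248 / (0.75 × 0.6 × 70 × 25) = 0.3149 in.
Required leg w = t_e / 0.707 = 0.4454 in → use 1/2 in.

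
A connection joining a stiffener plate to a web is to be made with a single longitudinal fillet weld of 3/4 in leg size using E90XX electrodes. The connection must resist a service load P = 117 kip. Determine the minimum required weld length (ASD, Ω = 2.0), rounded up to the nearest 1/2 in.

E90XX → F_EXX = 90 ksi.
Throat t_e = 0.707 × 0.75 = 0.5302 in.
r_n/Ω = (0.6 × 90 × 0.5302) / 2.0 = 14.32 kip/in.
L_req = P / (r_n/Ω) = 117 / 14.32 = 8.172 in total.
Round up → use L = 8.5 in.

L = 8.5 in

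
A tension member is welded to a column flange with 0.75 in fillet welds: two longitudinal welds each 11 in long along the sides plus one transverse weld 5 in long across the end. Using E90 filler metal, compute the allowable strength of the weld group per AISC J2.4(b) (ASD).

E90XX → F_EXX = 90 ksi.
t_e = 0.707 × 0.75 = 0.5302 in.
R_nwl = 0.6 × 90 × 0.5302 × 22 = 629.9 kip (longitudinal, 2 welds).
R_nwt = 0.6 × 90 × 0.5302 × 5 = 143.2 kip (transverse, base value).
(i) R_nwl + R_nwt = 773.1 kip; (ii) 0.85 R_nwl + 1.5 R_nwt = 750.2 kip.
R_n = max = 773.1 kip [governs: (i)]; R_n/Ω = 386.6 kip.

R_n/Ω ≈ 387 kip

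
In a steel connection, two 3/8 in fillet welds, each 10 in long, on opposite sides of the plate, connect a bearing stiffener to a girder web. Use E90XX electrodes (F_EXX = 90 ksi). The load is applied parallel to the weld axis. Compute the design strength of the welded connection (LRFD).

φR_n ≈ 215 kip

Effective throat t_e = 0.707 × 0.375 = 0.2651 in.
Total length L = 20 in; A_we = 0.2651 × 20 = 5.303 in².
F_nw = 0.6 F_EXX = 0.6 × 90 = 54 ksi.
φR_n = 0.75 × 54 × 5.303 = 214.8 kip.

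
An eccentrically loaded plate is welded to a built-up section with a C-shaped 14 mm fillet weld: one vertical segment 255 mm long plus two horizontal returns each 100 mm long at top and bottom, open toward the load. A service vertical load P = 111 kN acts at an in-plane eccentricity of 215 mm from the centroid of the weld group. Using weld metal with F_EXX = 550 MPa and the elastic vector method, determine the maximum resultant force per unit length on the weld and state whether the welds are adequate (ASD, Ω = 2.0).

f_max ≈ 855 N/mm; adequate

Total weld length L_w = 455 mm. Treat welds as unit-width lines.
Centroid: x̄ = 2×100×50 / 455 = 21.98 mm from the vertical weld.
Polar moment about centroid: J = I_x + I_y = [255³/12 + 2×100×127.5²] + [255×21.98² + 2(100³/12 + 100×28.02²)] = 5080000 mm³.
Direct shear f_v = P/L_w = 111×10³ / 455 = 244 N/mm (vertical).
Torsion M = P·e = 111×10³ × 215 = 23865000 N·mm.
Critical point at (x, y) = (78.02, 127.5) from centroid. f_tx = M·y/J = 599 N/mm; f_ty = M·x/J = 366.5 N/mm.
Resultant f_max = √[f_tx² + (f_v + f_ty)²] = √[599² + (244 + 366.5)²] = 855.3 N/mm.
Capacity per unit length: r_n/Ω = (1/2.0) × 0.6 × 550 × (0.707 × 14) = 1633 N/mm.
855.3 ≤ 1633 → adequate.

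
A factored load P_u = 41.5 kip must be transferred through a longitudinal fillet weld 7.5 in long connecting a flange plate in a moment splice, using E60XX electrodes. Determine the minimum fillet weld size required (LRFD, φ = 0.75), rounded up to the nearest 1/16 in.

w = 5/16 in

E60XX → F_EXX = 60 ksi.
Total weld length L = 7.5 in.
Required throat t_e = P_u / (φ × 0.6 F_EXX × L) = 41.5 / (0.75 × 0.6 × 60 × 7.5) = 0.2049 in.
Required leg w = t_e / 0.707 = 0.2899 in → use 5/16 in.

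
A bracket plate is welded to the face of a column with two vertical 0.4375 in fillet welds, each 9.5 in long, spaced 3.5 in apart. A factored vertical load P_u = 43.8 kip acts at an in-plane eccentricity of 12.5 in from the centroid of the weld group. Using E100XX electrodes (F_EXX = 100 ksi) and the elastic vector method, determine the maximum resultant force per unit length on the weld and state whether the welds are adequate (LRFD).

Total weld length L_w = 19 in. Treat welds as unit-width lines.
Polar moment about centroid: J = 2[d³/12 + d(b/2)²] = 2[9.5³/12 + 9.5×1.75²] = 201.1 in³.
Direct shear f_v = P/L_w = 43.8 / 19 = 2.305 kip/in (vertical).
Torsion M = P·e = 43.8 × 12.5 = 547.5 kip·in.
Critical point at (x, y) = (1.75, 4.75) from centroid. f_tx = M·y/J = 12.93 kip/in; f_ty = M·x/J = 4.765 kip/in.
Resultant f_max = √[f_tx² + (f_v + f_ty)²] = √[12.93² + (2.305 + 4.765)²] = 14.74 kip/in.
Capacity per unit length: φr_n = 0.75 × 0.6 × 100 × (0.707 × 0.4375) = 13.92 kip/in.
14.74 > 13.92 → NOT adequate.

f_max ≈ 14.7 kip/in; NOT adequate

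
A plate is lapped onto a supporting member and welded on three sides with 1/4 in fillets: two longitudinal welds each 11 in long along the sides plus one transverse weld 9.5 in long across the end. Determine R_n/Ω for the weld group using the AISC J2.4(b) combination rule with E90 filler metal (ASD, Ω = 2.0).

E90XX → F_EXX = 90 ksi.
t_e = 0.707 × 0.25 = 0.1767 in.
R_nwl = 0.6 × 90 × 0.1767 × 22 = 210 kips (longitudinal, 2 welds).
R_nwt = 0.6 × 90 × 0.1767 × 9.5 = 90.67 kips (transverse, base value).
(i) R_nwl + R_nwt = 300.7 kips; (ii) 0.85 R_nwl + 1.5 R_nwt = 314.5 kips.
R_n = max = 314.5 kips [governs: (ii)]; R_n/Ω = 157.2 kips.

R_n/Ω ≈ 157 kips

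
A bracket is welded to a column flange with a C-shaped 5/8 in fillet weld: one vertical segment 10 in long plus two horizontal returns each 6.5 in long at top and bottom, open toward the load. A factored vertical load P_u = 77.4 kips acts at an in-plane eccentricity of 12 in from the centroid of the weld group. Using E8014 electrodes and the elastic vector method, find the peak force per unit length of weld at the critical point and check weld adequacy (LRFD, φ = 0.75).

f_max ≈ 14.9 kip/in; adequate

E80XX → F_EXX = 80 ksi.
Total weld length L_w = 23 in. Treat welds as unit-width lines.
Centroid: x̄ = 2×6.5×3.25 / 23 = 1.837 in from the vertical weld.
Polar moment about centroid: J = I_x + I_y = [10³/12 + 2×6.5×5²] + [10×1.837² + 2(6.5³/12 + 6.5×1.413²)] = 513.8 in³.
Direct shear f_v = P/L_w = 77.4 / 23 = 3.365 kip/in (vertical).
Torsion M = P·e = 77.4 × 12 = 928.8 kip·in.
Critical point at (x, y) = (4.663, 5) from centroid. f_tx = M·y/J = 9.038 kip/in; f_ty = M·x/J = 8.429 kip/in.
Resultant f_max = √[f_tx² + (f_v + f_ty)²] = √[9.038² + (3.365 + 8.429)²] = 14.86 kip/in.
Capacity per unit length: φr_n = 0.75 × 0.6 × 80 × (0.707 × 0.625) = 15.91 kip/in.
14.86 ≤ 15.91 → adequate.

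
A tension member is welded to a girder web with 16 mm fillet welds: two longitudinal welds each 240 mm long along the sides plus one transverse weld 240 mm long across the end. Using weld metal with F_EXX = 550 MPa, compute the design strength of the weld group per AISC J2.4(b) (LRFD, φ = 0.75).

t_e = 0.707 × 16 = 11.31 mm.
R_nwl = 0.6 × 550 × 11.31 × 480 × 10⁻³ = 1792 kN (longitudinal, 2 welds).
R_nwt = 0.6 × 550 × 11.31 × 240 × 10⁻³ = 895.9 kN (transverse, base value).
(i) R_nwl + R_nwt = 2688 kN; (ii) 0.85 R_nwl + 1.5 R_nwt = 2867 kN.
R_n = max = 2867 kN [governs: (ii)]; φR_n = 2150 kN.

φR_n ≈ 2150 kN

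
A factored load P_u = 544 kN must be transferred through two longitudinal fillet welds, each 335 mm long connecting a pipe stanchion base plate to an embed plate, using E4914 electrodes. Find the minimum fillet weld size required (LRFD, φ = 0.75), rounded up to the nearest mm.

w = 6 mm

E49XX → F_EXX = 490 MPa.
Total weld length L = 670 mm.
Required throat t_e = P_u / (φ × 0.6 F_EXX × L) = 544 / (0.75 × 0.6 × 490 × 670 × 10⁻³) = 3.682 mm.
Required leg w = t_e / 0.707 = 5.208 mm → use 6 mm.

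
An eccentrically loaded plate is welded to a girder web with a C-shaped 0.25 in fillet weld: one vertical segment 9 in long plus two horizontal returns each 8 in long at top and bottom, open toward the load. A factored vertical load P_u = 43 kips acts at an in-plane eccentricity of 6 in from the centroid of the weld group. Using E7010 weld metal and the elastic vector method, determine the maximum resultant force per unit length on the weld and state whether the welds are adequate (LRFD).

f_max ≈ 4.69 kip/in; adequate

E70XX → F_EXX = 70 ksi.
Total weld length L_w = 25 in. Treat welds as unit-width lines.
Centroid: x̄ = 2×8×4 / 25 = 2.56 in from the vertical weld.
Polar moment about centroid: J = I_x + I_y = [9³/12 + 2×8×4.5²] + [9×2.56² + 2(8³/12 + 8×1.44²)] = 562.2 in³.
Direct shear f_v = P/L_w = 43 / 25 = 1.72 kip/in (vertical).
Torsion M = P·e = 43 × 6 = 258 kip·in.
Critical point at (x, y) = (5.44, 4.5) from centroid. f_tx = M·y/J = 2.065 kip/in; f_ty = M·x/J = 2.496 kip/in.
Resultant f_max = √[f_tx² + (f_v + f_ty)²] = √[2.065² + (1.72 + 2.496)²] = 4.695 kip/in.
Capacity per unit length: φr_n = 0.75 × 0.6 × 70 × (0.707 × 0.25) = 5.568 kip/in.
4.695 ≤ 5.568 → adequate.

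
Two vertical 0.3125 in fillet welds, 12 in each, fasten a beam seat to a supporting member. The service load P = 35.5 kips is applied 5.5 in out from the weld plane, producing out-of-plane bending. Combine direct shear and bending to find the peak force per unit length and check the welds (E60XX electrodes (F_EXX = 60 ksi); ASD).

f_max ≈ 4.33 kip/in; NOT adequate

L_w = 2 × 12 = 24 in; section modulus (unit throat) S = 2 × L²/6 = 48 in².
Direct shear f_v = P/L_w = 35.5/24 = 1.479 kip/in.
Moment M = P × e = 35.5 × 5.5 = 195.25 kip·in; bending f_b = M/S = 4.068 kip/in.
f_max = √(f_v² + f_b²) = √(1.479² + 4.068²) = 4.328 kip/in.
r_n/Ω = (1/2.0) × 0.6 × 60 × (0.707 × 0.3125) = 3.977 kip/in → NOT adequate.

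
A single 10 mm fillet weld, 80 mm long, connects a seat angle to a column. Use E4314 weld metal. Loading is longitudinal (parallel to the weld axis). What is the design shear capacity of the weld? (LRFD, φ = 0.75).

E43XX → F_EXX = 430 MPa.
Effective throat t_e = 0.707 × 10 = 7.07 mm.
Total length L = 80 mm; A_we = 7.07 × 80 = 565.6 mm².
F_nw = 0.6 F_EXX = 0.6 × 430 = 258 MPa.
φR_n = 0.75 × 258 × 565.6 × 10⁻³ = 109.4 kN.

φR_n ≈ 109 kN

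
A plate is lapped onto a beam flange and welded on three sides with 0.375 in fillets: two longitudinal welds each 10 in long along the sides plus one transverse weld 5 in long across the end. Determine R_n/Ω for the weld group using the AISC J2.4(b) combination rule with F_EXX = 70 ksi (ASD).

R_n/Ω ≈ 139 kip

t_e = 0.707 × 0.375 = 0.2651 in.
R_nwl = 0.6 × 70 × 0.2651 × 20 = 222.7 kip (longitudinal, 2 welds).
R_nwt = 0.6 × 70 × 0.2651 × 5 = 55.68 kip (transverse, base value).
(i) R_nwl + R_nwt = 278.4 kip; (ii) 0.85 R_nwl + 1.5 R_nwt = 272.8 kip.
R_n = max = 278.4 kip [governs: (i)]; R_n/Ω = 139.2 kip.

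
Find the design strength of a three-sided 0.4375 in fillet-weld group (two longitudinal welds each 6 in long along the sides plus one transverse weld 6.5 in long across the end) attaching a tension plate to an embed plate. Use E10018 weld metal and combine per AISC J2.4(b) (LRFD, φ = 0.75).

E100XX → F_EXX = 100 ksi.
t_e = 0.707 × 0.4375 = 0.3093 in.
R_nwl = 0.6 × 100 × 0.3093 × 12 = 222.7 kips (longitudinal, 2 welds).
R_nwt = 0.6 × 100 × 0.3093 × 6.5 = 120.6 kips (transverse, base value).
(i) R_nwl + R_nwt = 343.3 kips; (ii) 0.85 R_nwl + 1.5 R_nwt = 370.2 kips.
R_n = max = 370.2 kips [governs: (ii)]; φR_n = 277.7 kips.

φR_n ≈ 278 kips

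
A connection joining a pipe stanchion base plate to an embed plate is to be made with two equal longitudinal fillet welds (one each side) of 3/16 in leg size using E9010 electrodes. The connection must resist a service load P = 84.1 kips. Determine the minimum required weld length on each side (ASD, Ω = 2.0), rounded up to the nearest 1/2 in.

L = 12 in on each side

E90XX → F_EXX = 90 ksi.
Throat t_e = 0.707 × 0.1875 = 0.1326 in.
r_n/Ω = (0.6 × 90 × 0.1326) / 2.0 = 3.579 kip/in.
L_req = P / (r_n/Ω) = 84.1 / 3.579 = 23.5 in total.
Per side: 23.5 / 2 = 11.75 in.
Round up → use L = 12 in on each side.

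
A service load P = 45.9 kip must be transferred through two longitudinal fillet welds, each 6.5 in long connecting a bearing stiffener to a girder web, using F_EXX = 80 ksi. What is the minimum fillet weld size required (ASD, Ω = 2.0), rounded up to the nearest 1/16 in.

w = 1/4 in

Total weld length L = 13 in.
Required throat t_e = P × Ω / (0.6 F_EXX × L) = 45.9 × 2.0 / (0.6 × 80 × 13) = 0.1471 in.
Required leg w = t_e / 0.707 = 0.2081 in → use 1/4 in.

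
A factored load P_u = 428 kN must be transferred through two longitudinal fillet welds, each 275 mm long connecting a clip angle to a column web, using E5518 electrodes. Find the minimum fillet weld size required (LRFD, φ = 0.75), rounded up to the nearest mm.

E55XX → F_EXX = 550 MPa.
Total weld length L = 550 mm.
Required throat t_e = P_u / (φ × 0.6 F_EXX × L) = 428 / (0.75 × 0.6 × 550 × 550 × 10⁻³) = 3.144 mm.
Required leg w = t_e / 0.707 = 4.447 mm → use 5 mm.

w = 5 mm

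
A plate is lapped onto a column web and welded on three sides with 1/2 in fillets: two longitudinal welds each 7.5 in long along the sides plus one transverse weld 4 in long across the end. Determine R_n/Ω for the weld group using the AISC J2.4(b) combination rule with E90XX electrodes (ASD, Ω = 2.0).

R_n/Ω ≈ 181 kips

E90XX → F_EXX = 90 ksi.
t_e = 0.707 × 0.5 = 0.3535 in.
R_nwl = 0.6 × 90 × 0.3535 × 15 = 286.3 kips (longitudinal, 2 welds).
R_nwt = 0.6 × 90 × 0.3535 × 4 = 76.36 kips (transverse, base value).
(i) R_nwl + R_nwt = 362.7 kips; (ii) 0.85 R_nwl + 1.5 R_nwt = 357.9 kips.
R_n = max = 362.7 kips [governs: (i)]; R_n/Ω = 181.3 kips.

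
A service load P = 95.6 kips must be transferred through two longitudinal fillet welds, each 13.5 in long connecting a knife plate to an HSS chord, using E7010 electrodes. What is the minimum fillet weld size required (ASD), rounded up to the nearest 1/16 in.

E70XX → F_EXX = 70 ksi.
Total weld length L = 27 in.
Required throat t_e = P × Ω / (0.6 F_EXX × L) = 95.6 × 2.0 / (0.6 × 70 × 27) = 0.1686 in.
Required leg w = t_e / 0.707 = 0.2385 in → use 1/4 in.

w = 1/4 in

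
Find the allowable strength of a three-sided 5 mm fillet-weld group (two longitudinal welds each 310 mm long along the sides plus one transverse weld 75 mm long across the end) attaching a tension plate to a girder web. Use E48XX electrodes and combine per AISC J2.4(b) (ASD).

R_n/Ω ≈ 354 kN

E48XX → F_EXX = 480 MPa.
t_e = 0.707 × 5 = 3.535 mm.
R_nwl = 0.6 × 480 × 3.535 × 620 × 10⁻³ = 631.2 kN (longitudinal, 2 welds).
R_nwt = 0.6 × 480 × 3.535 × 75 × 10⁻³ = 76.36 kN (transverse, base value).
(i) R_nwl + R_nwt = 707.6 kN; (ii) 0.85 R_nwl + 1.5 R_nwt = 651.1 kN.
R_n = max = 707.6 kN [governs: (i)]; R_n/Ω = 353.8 kN.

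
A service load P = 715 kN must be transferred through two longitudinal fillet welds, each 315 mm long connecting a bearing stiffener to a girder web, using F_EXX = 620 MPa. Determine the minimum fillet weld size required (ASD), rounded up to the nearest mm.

Total weld length L = 630 mm.
Required throat t_e = P × Ω / (0.6 F_EXX × L) = 715 × 2.0 / (0.6 × 620 × 630 × 10⁻³) = 6.102 mm.
Required leg w = t_e / 0.707 = 8.63 mm → use 9 mm.

w = 9 mm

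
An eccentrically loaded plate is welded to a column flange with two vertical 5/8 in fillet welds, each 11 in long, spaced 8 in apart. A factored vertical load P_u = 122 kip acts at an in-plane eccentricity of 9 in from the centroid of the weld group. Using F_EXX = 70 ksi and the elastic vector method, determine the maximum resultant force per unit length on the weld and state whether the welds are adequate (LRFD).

Total weld length L_w = 22 in. Treat welds as unit-width lines.
Polar moment about centroid: J = 2[d³/12 + d(b/2)²] = 2[11³/12 + 11×4²] = 573.8 in³.
Direct shear f_v = P/L_w = 122 / 22 = 5.545 kip/in (vertical).
Torsion M = P·e = 122 × 9 = 1098 kip·in.
Critical point at (x, y) = (4, 5.5) from centroid. f_tx = M·y/J = 10.52 kip/in; f_ty = M·x/J = 7.654 kip/in.
Resultant f_max = √[f_tx² + (f_v + f_ty)²] = √[10.52² + (5.545 + 7.654)²] = 16.88 kip/in.
Capacity per unit length: φr_n = 0.75 × 0.6 × 70 × (0.707 × 0.625) = 13.92 kip/in.
16.88 > 13.92 → NOT adequate.

f_max ≈ 16.9 kip/in; NOT adequate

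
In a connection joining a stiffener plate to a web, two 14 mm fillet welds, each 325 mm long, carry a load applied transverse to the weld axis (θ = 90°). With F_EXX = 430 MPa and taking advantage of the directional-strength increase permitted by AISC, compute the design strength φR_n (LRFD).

φR_n ≈ 1870 kN

t_e = 0.707 × 14 = 9.898 mm; A_we = 9.898 × 650 = 6434 mm².
Directional factor: 1.0 + 0.5 sin^1.5(90°) = 1.5.
F_nw = 0.6 × 430 × 1.5 = 387 MPa.
φR_n = 0.75 × 387 × 6434 × 10⁻³ = 1867 kN.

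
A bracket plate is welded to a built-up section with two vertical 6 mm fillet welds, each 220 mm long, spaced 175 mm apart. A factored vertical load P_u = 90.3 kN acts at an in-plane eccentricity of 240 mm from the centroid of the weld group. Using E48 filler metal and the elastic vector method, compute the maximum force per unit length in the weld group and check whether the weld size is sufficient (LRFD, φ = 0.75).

E48XX → F_EXX = 480 MPa.
Total weld length L_w = 440 mm. Treat welds as unit-width lines.
Polar moment about centroid: J = 2[d³/12 + d(b/2)²] = 2[220³/12 + 220×87.5²] = 5143000 mm³.
Direct shear f_v = P/L_w = 90.3×10³ / 440 = 205.2 N/mm (vertical).
Torsion M = P·e = 90.3×10³ × 240 = 21672000 N·mm.
Critical point at (x, y) = (87.5, 110) from centroid. f_tx = M·y/J = 463.5 N/mm; f_ty = M·x/J = 368.7 N/mm.
Resultant f_max = √[f_tx² + (f_v + f_ty)²] = √[463.5² + (205.2 + 368.7)²] = 737.7 N/mm.
Capacity per unit length: φr_n = 0.75 × 0.6 × 480 × (0.707 × 6) = 916.3 N/mm.
737.7 ≤ 916.3 → adequate.

f_max ≈ 738 N/mm; adequate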